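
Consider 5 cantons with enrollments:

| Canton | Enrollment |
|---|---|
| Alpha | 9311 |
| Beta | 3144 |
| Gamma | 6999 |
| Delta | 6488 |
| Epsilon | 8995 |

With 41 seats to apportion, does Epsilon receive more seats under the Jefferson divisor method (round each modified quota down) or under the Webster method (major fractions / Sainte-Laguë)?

Jefferson

Jefferson: Alpha 11, Beta 3, Gamma 8, Delta 8, Epsilon 11.
Webster: Alpha 11, Beta 4, Gamma 8, Delta 8, Epsilon 10.
Epsilon gets 11 under Jefferson and 10 under Webster.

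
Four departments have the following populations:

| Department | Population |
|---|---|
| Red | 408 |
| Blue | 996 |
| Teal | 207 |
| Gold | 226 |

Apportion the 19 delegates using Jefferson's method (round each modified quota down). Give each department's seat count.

Standard divisor 1837/19 ≈ 96.684; standard quotas: Red 4.220, Blue 10.302, Teal 2.141, Gold 2.338.
Rounding down gives 4, 10, 2, 2 = 18 seats, so the divisor must be adjusted.
With modified divisor 90: modified quotas Red 4.533, Blue 11.067, Teal 2.300, Gold 2.511.
Rounding down: Red 4, Blue 11, Teal 2, Gold 2 (total 19).

Red: 4; Blue: 11; Teal: 2; Gold: 2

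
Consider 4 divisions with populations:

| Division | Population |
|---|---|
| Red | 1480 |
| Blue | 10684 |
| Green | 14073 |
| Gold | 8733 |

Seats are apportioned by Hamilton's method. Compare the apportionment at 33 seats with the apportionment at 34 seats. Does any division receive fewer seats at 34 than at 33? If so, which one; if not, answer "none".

Red

At 33 seats: Red 2, Blue 10, Green 13, Gold 8.
At 34 seats: Red 1, Blue 10, Green 14, Gold 9.
Red drops from 2 to 1.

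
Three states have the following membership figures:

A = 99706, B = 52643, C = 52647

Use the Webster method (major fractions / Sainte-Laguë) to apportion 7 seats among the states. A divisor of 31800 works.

With modified divisor 31800: modified quotas A 3.135, B 1.655, C 1.656.
Rounding to the nearest integer: A 3, B 2, C 2 (total 7).

A=3; B=2; C=2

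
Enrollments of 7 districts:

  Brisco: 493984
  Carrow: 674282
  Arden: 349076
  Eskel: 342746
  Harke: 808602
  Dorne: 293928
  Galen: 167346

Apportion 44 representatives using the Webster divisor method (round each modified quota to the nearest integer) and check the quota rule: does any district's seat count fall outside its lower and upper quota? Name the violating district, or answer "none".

none

Standard quotas: Brisco 6.944, Carrow 9.479, Arden 4.907, Eskel 4.818, Harke 11.367, Dorne 4.132, Galen 2.352.
Webster allocation: Brisco 7, Carrow 10, Arden 5, Eskel 5, Harke 11, Dorne 4, Galen 2.
Every allocation lies between the lower and upper quota.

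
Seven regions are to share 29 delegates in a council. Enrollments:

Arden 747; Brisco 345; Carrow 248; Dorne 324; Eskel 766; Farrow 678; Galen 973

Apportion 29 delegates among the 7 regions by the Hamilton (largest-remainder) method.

Total 4081; standard divisor 4081/29 ≈ 140.724.
Standard quotas: Arden 5.308, Brisco 2.452, Carrow 1.762, Dorne 2.302, Eskel 5.443, Farrow 4.818, Galen 6.914.
Lower quotas: Arden 5, Brisco 2, Carrow 1, Dorne 2, Eskel 5, Farrow 4, Galen 6 (sum 25, leaving 4 seats).
Remainders in descending order: Galen 0.914, Farrow 0.818, Carrow 0.762, Brisco 0.452, Eskel 0.443, Arden 0.308, Dorne 0.302.
The surplus seats go to Galen, Farrow, Carrow, Brisco.

Arden=5, Brisco=3, Carrow=2, Dorne=2, Eskel=5, Farrow=5, Galen=7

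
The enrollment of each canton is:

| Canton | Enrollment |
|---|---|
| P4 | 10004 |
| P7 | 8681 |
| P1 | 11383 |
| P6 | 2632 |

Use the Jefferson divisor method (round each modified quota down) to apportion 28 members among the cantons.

Standard divisor 32700/28 ≈ 1167.857; standard quotas: P4 8.566, P7 7.433, P1 9.747, P6 2.254.
Rounding down gives 8, 7, 9, 2 = 26 seats, so the divisor must be adjusted.
With modified divisor 1100: modified quotas P4 9.095, P7 7.892, P1 10.348, P6 2.393.
Rounding down: P4 9, P7 7, P1 10, P6 2 (total 28).

P4 9, P7 7, P1 10, P6 2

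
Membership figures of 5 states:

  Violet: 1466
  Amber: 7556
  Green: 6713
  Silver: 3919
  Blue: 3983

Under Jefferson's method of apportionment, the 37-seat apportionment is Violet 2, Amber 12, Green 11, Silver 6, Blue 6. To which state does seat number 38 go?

Priority for the next seat is population ÷ (current seats + 1).
Priorities: Violet 488.667, Amber 581.231, Green 559.417, Silver 559.857, Blue 569.000.
Highest priority: Amber.

Amber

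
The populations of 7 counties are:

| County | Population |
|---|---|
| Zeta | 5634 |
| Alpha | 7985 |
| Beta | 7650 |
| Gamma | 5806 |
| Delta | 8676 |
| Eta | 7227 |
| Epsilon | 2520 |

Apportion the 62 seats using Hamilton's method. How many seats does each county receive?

Total 45498; standard divisor 45498/62 ≈ 733.839.
Standard quotas: Zeta 7.6774, Alpha 10.8811, Beta 10.4246, Gamma 7.9118, Delta 11.8228, Eta 9.8482, Epsilon 3.4340.
Lower quotas: Zeta 7, Alpha 10, Beta 10, Gamma 7, Delta 11, Eta 9, Epsilon 3 (sum 57, leaving 5 seats).
Remainders in descending order: Gamma 0.9118, Alpha 0.8811, Eta 0.8482, Delta 0.8228, Zeta 0.6774, Epsilon 0.4340, Beta 0.4246.
The surplus seats go to Gamma, Alpha, Eta, Delta, Zeta.

Zeta=8, Alpha=11, Beta=10, Gamma=8, Delta=12, Eta=10, Epsilon=3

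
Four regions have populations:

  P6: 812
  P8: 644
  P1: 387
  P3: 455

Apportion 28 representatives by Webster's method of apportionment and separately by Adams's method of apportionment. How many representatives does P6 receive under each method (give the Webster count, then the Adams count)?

10 and 9

Webster: P6 10, P8 8, P1 5, P3 5.
Adams: P6 9, P8 8, P1 5, P3 6.
P6 gets 10 under Webster and 9 under Adams.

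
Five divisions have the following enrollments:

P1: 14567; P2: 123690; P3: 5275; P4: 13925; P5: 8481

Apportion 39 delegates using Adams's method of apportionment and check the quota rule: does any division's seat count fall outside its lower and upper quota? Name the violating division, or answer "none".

P2

Standard quotas: P1 3.424, P2 29.071, P3 1.240, P4 3.273, P5 1.993.
Adams allocation: P1 4, P2 27, P3 2, P4 4, P5 2.
P2 has quota 29.071 (lower 29, upper 30) but receives 27 — outside the quota interval.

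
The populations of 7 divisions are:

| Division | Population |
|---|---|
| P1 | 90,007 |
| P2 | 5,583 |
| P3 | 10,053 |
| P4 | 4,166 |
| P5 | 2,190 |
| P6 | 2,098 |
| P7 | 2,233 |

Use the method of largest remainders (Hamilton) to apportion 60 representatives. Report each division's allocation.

The standard divisor is 116330/60 ≈ 1938.833.
Standard quotas: P1 46.4233, P2 2.8796, P3 5.1851, P4 2.1487, P5 1.1295, P6 1.0821, P7 1.1517.
Lower quotas: P1 46, P2 2, P3 5, P4 2, P5 1, P6 1, P7 1 (sum 58, leaving 2 seats).
Remainders in descending order: P2 0.8796, P1 0.4233, P3 0.1851, P7 0.1517, P4 0.1487, P5 0.1295, P6 0.0821.
Largest remainders: P2, P1 receive the extra seats.

P1 47; P2 3; P3 5; P4 2; P5 1; P6 1; P7 1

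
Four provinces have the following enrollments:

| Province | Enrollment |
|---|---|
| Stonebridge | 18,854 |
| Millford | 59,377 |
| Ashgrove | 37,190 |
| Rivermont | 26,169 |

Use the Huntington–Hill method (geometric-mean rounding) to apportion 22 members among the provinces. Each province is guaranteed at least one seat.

Stonebridge=3, Millford=9, Ashgrove=6, Rivermont=4

With divisor 6524: modified quotas Stonebridge 2.890, Millford 9.101, Ashgrove 5.700, Rivermont 4.011.
Geometric-mean thresholds: Stonebridge √(2·3)=2.449, Millford √(9·10)=9.487, Ashgrove √(5·6)=5.477, Rivermont √(4·5)=4.472.
Each quota rounded against its threshold gives Stonebridge 3, Millford 9, Ashgrove 6, Rivermont 4 (total 22).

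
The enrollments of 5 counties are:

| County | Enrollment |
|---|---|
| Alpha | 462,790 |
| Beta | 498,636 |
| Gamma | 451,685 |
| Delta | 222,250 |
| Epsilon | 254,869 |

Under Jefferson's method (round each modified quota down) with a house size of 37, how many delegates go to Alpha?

Standard divisor 1890230/37 ≈ 51087.297; standard quotas: Alpha 9.059, Beta 9.760, Gamma 8.841, Delta 4.350, Epsilon 4.989.
Rounding down gives 9, 9, 8, 4, 4 = 34 seats, so the divisor must be adjusted.
With modified divisor 48100: modified quotas Alpha 9.621, Beta 10.367, Gamma 9.391, Delta 4.621, Epsilon 5.299.
Rounding down: Alpha 9, Beta 10, Gamma 9, Delta 4, Epsilon 5 (total 37).
Alpha receives 9.

9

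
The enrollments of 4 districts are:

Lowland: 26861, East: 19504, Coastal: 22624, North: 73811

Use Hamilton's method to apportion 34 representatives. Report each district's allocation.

Total 142800; standard divisor 142800/34 = 4200.
Standard quotas: Lowland 6.3955, East 4.6438, Coastal 5.3867, North 17.5740.
Lower quotas: Lowland 6, East 4, Coastal 5, North 17 (sum 32, leaving 2 seats).
Remainders in descending order: East 0.6438, North 0.5740, Lowland 0.3955, Coastal 0.3867.
The surplus seats go to East, North.

Lowland 6; East 5; Coastal 5; North 18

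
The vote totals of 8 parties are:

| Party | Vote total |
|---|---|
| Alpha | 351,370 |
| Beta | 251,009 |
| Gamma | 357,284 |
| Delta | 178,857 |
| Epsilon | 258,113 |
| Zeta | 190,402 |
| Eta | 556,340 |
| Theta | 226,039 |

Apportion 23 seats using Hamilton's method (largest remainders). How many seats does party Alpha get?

3

Standard divisor: 2369414 ÷ 23 = 103018.
Standard quotas: Alpha 3.4108, Beta 2.4366, Gamma 3.4682, Delta 1.7362, Epsilon 2.5055, Zeta 1.8482, Eta 5.4004, Theta 2.1942.
Lower quotas: Alpha 3, Beta 2, Gamma 3, Delta 1, Epsilon 2, Zeta 1, Eta 5, Theta 2 (sum 19, leaving 4 seats).
Remainders in descending order: Zeta 0.8482, Delta 0.7362, Epsilon 0.5055, Gamma 0.4682, Beta 0.4366, Alpha 0.4108, Eta 0.4004, Theta 0.1942.
The surplus seats go to Zeta, Delta, Epsilon, Gamma.
Alpha receives 3.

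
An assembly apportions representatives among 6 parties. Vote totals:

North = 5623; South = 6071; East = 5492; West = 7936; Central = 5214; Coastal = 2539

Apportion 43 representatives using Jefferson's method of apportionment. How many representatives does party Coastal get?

3

Standard divisor 32875/43 ≈ 764.535; standard quotas: North 7.355, South 7.941, East 7.183, West 10.380, Central 6.820, Coastal 3.321.
Rounding down gives 7, 7, 7, 10, 6, 3 = 40 seats, so the divisor must be adjusted.
With modified divisor 710: modified quotas North 7.920, South 8.551, East 7.735, West 11.177, Central 7.344, Coastal 3.576.
Rounding down: North 7, South 8, East 7, West 11, Central 7, Coastal 3 (total 43).
Coastal receives 3.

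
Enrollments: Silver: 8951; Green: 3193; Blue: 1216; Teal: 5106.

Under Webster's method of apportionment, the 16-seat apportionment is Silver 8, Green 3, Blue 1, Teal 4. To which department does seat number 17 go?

Priority for the next seat is population ÷ (current seats + 0.5).
Priorities: Silver 1053.059, Green 912.286, Blue 810.667, Teal 1134.667.
Highest priority: Teal.

Teal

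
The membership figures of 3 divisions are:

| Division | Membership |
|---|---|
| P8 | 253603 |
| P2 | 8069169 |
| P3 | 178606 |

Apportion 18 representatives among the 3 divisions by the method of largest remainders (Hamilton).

P8 1; P2 17; P3 0

Total 8501378; standard divisor 8501378/18 ≈ 472298.778.
Standard quotas: P8 0.5370, P2 17.0849, P3 0.3782.
Lower quotas: P8 0, P2 17, P3 0 (sum 17, leaving 1 seat).
Remainders in descending order: P8 0.5370, P3 0.3782, P2 0.0849.
The surplus seat goes to P8.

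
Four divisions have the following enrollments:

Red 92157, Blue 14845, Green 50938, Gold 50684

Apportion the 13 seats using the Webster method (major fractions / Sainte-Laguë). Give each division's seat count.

Red 6, Blue 1, Green 3, Gold 3

Standard divisor 208624/13 ≈ 16048; standard quotas: Red 5.743, Blue 0.925, Green 3.174, Gold 3.158.
Rounding to the nearest integer gives Red 6, Blue 1, Green 3, Gold 3 — total 13, matching the house size, so no adjustment is needed.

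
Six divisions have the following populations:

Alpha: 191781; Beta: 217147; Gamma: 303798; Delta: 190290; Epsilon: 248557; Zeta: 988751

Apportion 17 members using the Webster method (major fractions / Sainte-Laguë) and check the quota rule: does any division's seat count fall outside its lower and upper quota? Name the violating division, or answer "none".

Standard quotas: Alpha 1.523, Beta 1.725, Gamma 2.413, Delta 1.511, Epsilon 1.974, Zeta 7.853.
Webster allocation: Alpha 2, Beta 2, Gamma 2, Delta 1, Epsilon 2, Zeta 8.
Every allocation lies between the lower and upper quota.

none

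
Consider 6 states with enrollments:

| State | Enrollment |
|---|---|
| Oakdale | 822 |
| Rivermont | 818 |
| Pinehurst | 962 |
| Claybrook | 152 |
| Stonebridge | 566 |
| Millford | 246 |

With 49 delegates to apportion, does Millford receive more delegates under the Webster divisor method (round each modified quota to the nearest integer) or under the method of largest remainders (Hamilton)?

Webster: Oakdale 12, Rivermont 11, Pinehurst 13, Claybrook 2, Stonebridge 8, Millford 3.
Hamilton: Oakdale 11, Rivermont 11, Pinehurst 13, Claybrook 2, Stonebridge 8, Millford 4.
Millford gets 3 under Webster and 4 under Hamilton.

Hamilton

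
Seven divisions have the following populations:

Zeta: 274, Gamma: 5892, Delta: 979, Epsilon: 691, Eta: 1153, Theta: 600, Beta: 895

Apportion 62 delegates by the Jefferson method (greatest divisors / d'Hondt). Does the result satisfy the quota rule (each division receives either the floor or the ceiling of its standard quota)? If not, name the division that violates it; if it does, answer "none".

Gamma

Standard quotas: Zeta 1.620, Gamma 34.844, Delta 5.790, Epsilon 4.086, Eta 6.819, Theta 3.548, Beta 5.293.
Jefferson allocation: Zeta 1, Gamma 36, Delta 6, Epsilon 4, Eta 7, Theta 3, Beta 5.
Gamma has quota 34.844 (lower 34, upper 35) but receives 36 — outside the quota interval.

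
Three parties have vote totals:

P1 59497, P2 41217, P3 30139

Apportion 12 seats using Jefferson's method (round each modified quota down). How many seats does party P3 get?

3

Standard divisor 130853/12 ≈ 10904.417; standard quotas: P1 5.456, P2 3.780, P3 2.764.
Rounding down gives 5, 3, 2 = 10 seats, so the divisor must be adjusted.
With modified divisor 9955.22: modified quotas P1 5.976, P2 4.140, P3 3.027.
Rounding down: P1 5, P2 4, P3 3 (total 12).
P3 receives 3.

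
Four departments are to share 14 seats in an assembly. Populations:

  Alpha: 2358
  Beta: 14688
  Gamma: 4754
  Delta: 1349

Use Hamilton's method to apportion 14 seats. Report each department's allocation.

Alpha: 1, Beta: 9, Gamma: 3, Delta: 1

Standard divisor: 23149 ÷ 14 ≈ 1653.5.
Standard quotas: Alpha 1.4261, Beta 8.8830, Gamma 2.8751, Delta 0.8158.
Lower quotas: Alpha 1, Beta 8, Gamma 2, Delta 0 (sum 11, leaving 3 seats).
Remainders in descending order: Beta 0.8830, Gamma 0.8751, Delta 0.8158, Alpha 0.4261.
The surplus seats go to Beta, Gamma, Delta.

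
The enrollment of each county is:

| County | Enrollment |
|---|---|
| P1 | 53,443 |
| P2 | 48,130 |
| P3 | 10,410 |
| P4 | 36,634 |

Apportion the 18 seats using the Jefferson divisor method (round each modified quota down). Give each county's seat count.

Standard divisor 148617/18 ≈ 8256.5; standard quotas: P1 6.473, P2 5.829, P3 1.261, P4 4.437.
Rounding down gives 6, 5, 1, 4 = 16 seats, so the divisor must be adjusted.
With modified divisor 7500: modified quotas P1 7.126, P2 6.417, P3 1.388, P4 4.885.
Rounding down: P1 7, P2 6, P3 1, P4 4 (total 18).

P1: 7, P2: 6, P3: 1, P4: 4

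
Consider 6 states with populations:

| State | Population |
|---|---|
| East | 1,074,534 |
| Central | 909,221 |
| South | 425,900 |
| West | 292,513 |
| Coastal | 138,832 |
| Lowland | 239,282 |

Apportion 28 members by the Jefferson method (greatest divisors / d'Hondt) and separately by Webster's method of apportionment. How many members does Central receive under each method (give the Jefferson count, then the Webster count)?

9 and 8

Jefferson: East 10, Central 9, South 4, West 2, Coastal 1, Lowland 2.
Webster: East 10, Central 8, South 4, West 3, Coastal 1, Lowland 2.
Central gets 9 under Jefferson and 8 under Webster.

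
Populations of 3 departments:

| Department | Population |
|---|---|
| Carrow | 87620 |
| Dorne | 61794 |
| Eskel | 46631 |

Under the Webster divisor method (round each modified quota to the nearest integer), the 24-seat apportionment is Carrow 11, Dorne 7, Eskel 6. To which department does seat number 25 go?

Dorne

Priority for the next seat is population ÷ (current seats + 0.5).
Priorities: Carrow 7619.130, Dorne 8239.200, Eskel 7174.000.
Highest priority: Dorne.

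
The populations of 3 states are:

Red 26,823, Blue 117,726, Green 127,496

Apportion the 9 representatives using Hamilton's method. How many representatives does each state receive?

Total 272045; standard divisor 272045/9 ≈ 30227.222.
Standard quotas: Red 0.8874, Blue 3.8947, Green 4.2179.
Lower quotas: Red 0, Blue 3, Green 4 (sum 7, leaving 2 seats).
Remainders in descending order: Blue 0.8947, Red 0.8874, Green 0.2179.
Largest remainders: Blue, Red receive the extra seats.

Red: 1; Blue: 4; Green: 4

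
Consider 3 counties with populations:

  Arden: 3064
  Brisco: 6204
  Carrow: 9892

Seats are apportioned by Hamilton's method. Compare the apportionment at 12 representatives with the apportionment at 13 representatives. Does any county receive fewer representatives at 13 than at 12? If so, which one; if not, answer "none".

none

At 12 seats: Arden 2, Brisco 4, Carrow 6.
At 13 seats: Arden 2, Brisco 4, Carrow 7.
No county's allocation decreased.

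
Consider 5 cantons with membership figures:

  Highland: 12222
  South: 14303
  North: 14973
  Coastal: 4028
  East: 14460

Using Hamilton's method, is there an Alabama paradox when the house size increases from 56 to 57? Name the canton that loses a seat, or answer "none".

At 56 seats: Highland 11, South 13, North 14, Coastal 4, East 14.
At 57 seats: Highland 12, South 13, North 14, Coastal 4, East 14.
No canton's allocation decreased.

none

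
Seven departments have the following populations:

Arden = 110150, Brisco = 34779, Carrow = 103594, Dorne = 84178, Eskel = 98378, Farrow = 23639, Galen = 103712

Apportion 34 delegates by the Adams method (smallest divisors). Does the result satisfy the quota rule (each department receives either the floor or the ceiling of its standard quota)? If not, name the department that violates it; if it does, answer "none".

Standard quotas: Arden 6.706, Brisco 2.118, Carrow 6.307, Dorne 5.125, Eskel 5.990, Farrow 1.439, Galen 6.315.
Adams allocation: Arden 7, Brisco 2, Carrow 6, Dorne 5, Eskel 6, Farrow 2, Galen 6.
Every allocation lies between the lower and upper quota.

none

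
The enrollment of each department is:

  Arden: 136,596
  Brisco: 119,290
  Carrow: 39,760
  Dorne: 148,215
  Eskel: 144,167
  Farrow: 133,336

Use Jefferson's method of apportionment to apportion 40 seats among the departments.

Arden: 8, Brisco: 7, Carrow: 2, Dorne: 8, Eskel: 8, Farrow: 7

Standard divisor 721364/40 ≈ 18034.1; standard quotas: Arden 7.574, Brisco 6.615, Carrow 2.205, Dorne 8.219, Eskel 7.994, Farrow 7.394.
Rounding down gives 7, 6, 2, 8, 7, 7 = 37 seats, so the divisor must be adjusted.
With modified divisor 16900: modified quotas Arden 8.083, Brisco 7.059, Carrow 2.353, Dorne 8.770, Eskel 8.531, Farrow 7.890.
Rounding down: Arden 8, Brisco 7, Carrow 2, Dorne 8, Eskel 8, Farrow 7 (total 40).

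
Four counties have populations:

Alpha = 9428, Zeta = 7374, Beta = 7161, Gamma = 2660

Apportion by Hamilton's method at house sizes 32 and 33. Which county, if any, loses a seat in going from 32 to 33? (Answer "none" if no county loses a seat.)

none

At 32 seats: Alpha 11, Zeta 9, Beta 9, Gamma 3.
At 33 seats: Alpha 12, Zeta 9, Beta 9, Gamma 3.
No county's allocation decreased.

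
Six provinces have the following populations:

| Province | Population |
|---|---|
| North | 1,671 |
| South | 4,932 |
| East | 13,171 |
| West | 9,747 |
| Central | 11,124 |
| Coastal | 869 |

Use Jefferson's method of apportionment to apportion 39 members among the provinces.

North: 1, South: 5, East: 13, West: 9, Central: 11, Coastal: 0

Standard divisor 41514/39 ≈ 1064.462; standard quotas: North 1.570, South 4.633, East 12.373, West 9.157, Central 10.450, Coastal 0.816.
Rounding down gives 1, 4, 12, 9, 10, 0 = 36 seats, so the divisor must be adjusted.
With modified divisor 980: modified quotas North 1.705, South 5.033, East 13.440, West 9.946, Central 11.351, Coastal 0.887.
Rounding down: North 1, South 5, East 13, West 9, Central 11, Coastal 0 (total 39).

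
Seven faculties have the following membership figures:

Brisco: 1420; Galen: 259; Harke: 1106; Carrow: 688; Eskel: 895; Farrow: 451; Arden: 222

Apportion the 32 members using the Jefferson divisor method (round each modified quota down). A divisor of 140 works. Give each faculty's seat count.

Brisco 10, Galen 1, Harke 7, Carrow 4, Eskel 6, Farrow 3, Arden 1

With modified divisor 140: modified quotas Brisco 10.143, Galen 1.850, Harke 7.900, Carrow 4.914, Eskel 6.393, Farrow 3.221, Arden 1.586.
Rounding down: Brisco 10, Galen 1, Harke 7, Carrow 4, Eskel 6, Farrow 3, Arden 1 (total 32).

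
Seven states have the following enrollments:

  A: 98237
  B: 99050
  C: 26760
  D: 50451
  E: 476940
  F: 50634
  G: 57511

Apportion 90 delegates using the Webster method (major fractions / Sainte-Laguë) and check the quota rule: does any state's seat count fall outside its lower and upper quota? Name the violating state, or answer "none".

E

Standard quotas: A 10.286, B 10.371, C 2.802, D 5.282, E 49.937, F 5.301, G 6.022.
Webster allocation: A 10, B 10, C 3, D 5, E 51, F 5, G 6.
E has quota 49.937 (lower 49, upper 50) but receives 51 — outside the quota interval.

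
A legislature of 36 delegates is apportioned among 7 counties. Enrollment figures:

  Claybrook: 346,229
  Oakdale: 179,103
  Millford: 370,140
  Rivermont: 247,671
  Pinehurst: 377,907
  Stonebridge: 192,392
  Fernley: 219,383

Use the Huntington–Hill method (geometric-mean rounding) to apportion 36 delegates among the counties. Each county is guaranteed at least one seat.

Claybrook=6, Oakdale=3, Millford=7, Rivermont=5, Pinehurst=7, Stonebridge=4, Fernley=4

With divisor 54403: modified quotas Claybrook 6.364, Oakdale 3.292, Millford 6.804, Rivermont 4.553, Pinehurst 6.946, Stonebridge 3.536, Fernley 4.033.
Geometric-mean thresholds: Claybrook √(6·7)=6.481, Oakdale √(3·4)=3.464, Millford √(6·7)=6.481, Rivermont √(4·5)=4.472, Pinehurst √(6·7)=6.481, Stonebridge √(3·4)=3.464, Fernley √(4·5)=4.472.
Each quota rounded against its threshold gives Claybrook 6, Oakdale 3, Millford 7, Rivermont 5, Pinehurst 7, Stonebridge 4, Fernley 4 (total 36).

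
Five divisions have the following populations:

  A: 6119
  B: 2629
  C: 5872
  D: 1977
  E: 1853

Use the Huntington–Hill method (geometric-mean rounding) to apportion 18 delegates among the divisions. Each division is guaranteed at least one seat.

With divisor 1073: modified quotas A 5.703, B 2.450, C 5.473, D 1.842, E 1.727.
Geometric-mean thresholds: A √(5·6)=5.477, B √(2·3)=2.449, C √(5·6)=5.477, D √(1·2)=1.414, E √(1·2)=1.414.
Each quota rounded against its threshold gives A 6, B 3, C 5, D 2, E 2 (total 18).

A: 6, B: 3, C: 5, D: 2, E: 2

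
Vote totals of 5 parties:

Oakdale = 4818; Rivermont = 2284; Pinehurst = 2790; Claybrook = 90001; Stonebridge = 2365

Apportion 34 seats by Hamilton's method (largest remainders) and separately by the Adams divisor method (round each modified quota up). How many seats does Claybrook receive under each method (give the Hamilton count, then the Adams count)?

Hamilton: Oakdale 1, Rivermont 1, Pinehurst 1, Claybrook 30, Stonebridge 1.
Adams: Oakdale 2, Rivermont 1, Pinehurst 1, Claybrook 29, Stonebridge 1.
Claybrook gets 30 under Hamilton and 29 under Adams.

30 and 29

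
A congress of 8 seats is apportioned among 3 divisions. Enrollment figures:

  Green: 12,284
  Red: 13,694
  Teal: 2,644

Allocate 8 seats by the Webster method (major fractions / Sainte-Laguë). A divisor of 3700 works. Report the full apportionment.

Green: 3; Red: 4; Teal: 1

With modified divisor 3700: modified quotas Green 3.320, Red 3.701, Teal 0.715.
Rounding to the nearest integer: Green 3, Red 4, Teal 1 (total 8).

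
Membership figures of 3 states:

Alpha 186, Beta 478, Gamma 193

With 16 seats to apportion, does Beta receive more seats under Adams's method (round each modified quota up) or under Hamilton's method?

Adams: Alpha 4, Beta 8, Gamma 4.
Hamilton: Alpha 3, Beta 9, Gamma 4.
Beta gets 8 under Adams and 9 under Hamilton.

Hamilton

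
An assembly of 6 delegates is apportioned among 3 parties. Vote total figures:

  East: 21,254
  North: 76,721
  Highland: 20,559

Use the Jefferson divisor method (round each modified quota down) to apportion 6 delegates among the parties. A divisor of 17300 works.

With modified divisor 17300: modified quotas East 1.229, North 4.435, Highland 1.188.
Rounding down: East 1, North 4, Highland 1 (total 6).

East: 1, North: 4, Highland: 1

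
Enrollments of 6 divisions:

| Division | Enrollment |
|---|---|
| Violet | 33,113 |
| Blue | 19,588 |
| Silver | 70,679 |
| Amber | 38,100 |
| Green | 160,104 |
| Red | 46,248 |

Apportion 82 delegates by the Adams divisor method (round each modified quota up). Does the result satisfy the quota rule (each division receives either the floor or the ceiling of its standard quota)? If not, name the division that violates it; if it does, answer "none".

Standard quotas: Violet 7.382, Blue 4.367, Silver 15.756, Amber 8.494, Green 35.692, Red 10.310.
Adams allocation: Violet 8, Blue 5, Silver 16, Amber 9, Green 34, Red 10.
Green has quota 35.692 (lower 35, upper 36) but receives 34 — outside the quota interval.

Green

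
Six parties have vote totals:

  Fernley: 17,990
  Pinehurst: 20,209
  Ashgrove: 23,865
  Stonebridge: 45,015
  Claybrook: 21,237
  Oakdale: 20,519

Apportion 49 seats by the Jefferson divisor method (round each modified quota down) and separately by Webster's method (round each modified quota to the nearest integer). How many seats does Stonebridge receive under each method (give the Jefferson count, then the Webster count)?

Jefferson: Fernley 6, Pinehurst 6, Ashgrove 8, Stonebridge 15, Claybrook 7, Oakdale 7.
Webster: Fernley 6, Pinehurst 7, Ashgrove 8, Stonebridge 14, Claybrook 7, Oakdale 7.
Stonebridge gets 15 under Jefferson and 14 under Webster.

15 and 14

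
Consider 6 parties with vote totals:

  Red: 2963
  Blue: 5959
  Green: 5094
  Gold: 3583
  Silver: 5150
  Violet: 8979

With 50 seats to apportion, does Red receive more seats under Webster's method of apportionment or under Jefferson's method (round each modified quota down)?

Webster: Red 5, Blue 9, Green 8, Gold 6, Silver 8, Violet 14.
Jefferson: Red 4, Blue 9, Green 8, Gold 6, Silver 8, Violet 15.
Red gets 5 under Webster and 4 under Jefferson.

Webster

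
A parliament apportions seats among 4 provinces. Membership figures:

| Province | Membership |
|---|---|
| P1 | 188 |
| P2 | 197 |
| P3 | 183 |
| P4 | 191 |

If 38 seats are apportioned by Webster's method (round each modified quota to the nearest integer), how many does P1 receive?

Standard divisor 759/38 ≈ 19.974; standard quotas: P1 9.412, P2 9.863, P3 9.162, P4 9.563.
Rounding to the nearest integer gives P1 9, P2 10, P3 9, P4 10 — total 38, matching the house size, so no adjustment is needed.
P1 receives 9.

9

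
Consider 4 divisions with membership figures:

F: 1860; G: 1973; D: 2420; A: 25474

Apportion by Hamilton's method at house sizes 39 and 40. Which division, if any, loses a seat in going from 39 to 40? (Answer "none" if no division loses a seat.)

At 39 seats: F 2, G 3, D 3, A 31.
At 40 seats: F 2, G 3, D 3, A 32.
No division's allocation decreased.

none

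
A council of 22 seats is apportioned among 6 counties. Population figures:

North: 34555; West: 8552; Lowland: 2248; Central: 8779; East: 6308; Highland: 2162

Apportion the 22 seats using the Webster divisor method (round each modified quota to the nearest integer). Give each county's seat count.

Standard divisor 62604/22 ≈ 2845.636; standard quotas: North 12.143, West 3.005, Lowland 0.790, Central 3.085, East 2.217, Highland 0.760.
Rounding to the nearest integer gives North 12, West 3, Lowland 1, Central 3, East 2, Highland 1 — total 22, matching the house size, so no adjustment is needed.

North 12, West 3, Lowland 1, Central 3, East 2, Highland 1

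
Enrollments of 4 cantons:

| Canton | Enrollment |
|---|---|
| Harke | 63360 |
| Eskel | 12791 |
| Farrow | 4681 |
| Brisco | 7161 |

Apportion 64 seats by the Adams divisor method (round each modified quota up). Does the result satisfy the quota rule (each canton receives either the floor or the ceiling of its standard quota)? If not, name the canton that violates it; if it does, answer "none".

Standard quotas: Harke 46.084, Eskel 9.303, Farrow 3.405, Brisco 5.208.
Adams allocation: Harke 45, Eskel 9, Farrow 4, Brisco 6.
Harke has quota 46.084 (lower 46, upper 47) but receives 45 — outside the quota interval.

Harke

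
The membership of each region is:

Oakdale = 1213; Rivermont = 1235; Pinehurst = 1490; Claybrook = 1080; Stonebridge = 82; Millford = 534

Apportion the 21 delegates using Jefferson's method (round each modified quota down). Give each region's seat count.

Oakdale 4, Rivermont 5, Pinehurst 6, Claybrook 4, Stonebridge 0, Millford 2

Standard divisor 5634/21 ≈ 268.286; standard quotas: Oakdale 4.521, Rivermont 4.603, Pinehurst 5.554, Claybrook 4.026, Stonebridge 0.306, Millford 1.990.
Rounding down gives 4, 4, 5, 4, 0, 1 = 18 seats, so the divisor must be adjusted.
With modified divisor 245: modified quotas Oakdale 4.951, Rivermont 5.041, Pinehurst 6.082, Claybrook 4.408, Stonebridge 0.335, Millford 2.180.
Rounding down: Oakdale 4, Rivermont 5, Pinehurst 6, Claybrook 4, Stonebridge 0, Millford 2 (total 21).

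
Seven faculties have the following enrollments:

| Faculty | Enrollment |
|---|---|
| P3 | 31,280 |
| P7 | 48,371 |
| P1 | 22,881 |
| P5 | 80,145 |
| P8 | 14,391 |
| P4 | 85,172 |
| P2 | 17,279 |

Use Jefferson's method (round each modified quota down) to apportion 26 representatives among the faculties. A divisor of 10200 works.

With modified divisor 10200: modified quotas P3 3.067, P7 4.742, P1 2.243, P5 7.857, P8 1.411, P4 8.350, P2 1.694.
Rounding down: P3 3, P7 4, P1 2, P5 7, P8 1, P4 8, P2 1 (total 26).

P3: 3, P7: 4, P1: 2, P5: 7, P8: 1, P4: 8, P2: 1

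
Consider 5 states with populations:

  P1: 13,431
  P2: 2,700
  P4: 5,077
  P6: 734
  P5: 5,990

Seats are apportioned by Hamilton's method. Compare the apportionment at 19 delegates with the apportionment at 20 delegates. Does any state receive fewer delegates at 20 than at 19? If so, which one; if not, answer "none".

P6

At 19 seats: P1 9, P2 2, P4 3, P6 1, P5 4.
At 20 seats: P1 10, P2 2, P4 4, P6 0, P5 4.
P6 drops from 1 to 0.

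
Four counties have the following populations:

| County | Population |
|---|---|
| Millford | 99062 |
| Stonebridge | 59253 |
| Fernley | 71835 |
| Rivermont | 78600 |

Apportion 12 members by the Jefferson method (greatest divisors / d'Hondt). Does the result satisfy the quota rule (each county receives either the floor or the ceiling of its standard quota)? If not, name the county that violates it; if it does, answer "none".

none

Standard quotas: Millford 3.850, Stonebridge 2.303, Fernley 2.792, Rivermont 3.055.
Jefferson allocation: Millford 4, Stonebridge 2, Fernley 3, Rivermont 3.
Every allocation lies between the lower and upper quota.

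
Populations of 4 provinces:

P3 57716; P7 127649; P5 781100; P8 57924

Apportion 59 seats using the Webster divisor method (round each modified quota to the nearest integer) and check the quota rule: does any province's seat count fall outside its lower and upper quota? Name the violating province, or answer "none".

Standard quotas: P3 3.324, P7 7.352, P5 44.988, P8 3.336.
Webster allocation: P3 3, P7 7, P5 46, P8 3.
P5 has quota 44.988 (lower 44, upper 45) but receives 46 — outside the quota interval.

P5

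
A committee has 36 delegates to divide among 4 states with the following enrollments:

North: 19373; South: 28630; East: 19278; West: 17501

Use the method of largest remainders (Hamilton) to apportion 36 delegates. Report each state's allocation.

North: 8, South: 12, East: 8, West: 8

Standard divisor: 84782 ÷ 36 ≈ 2355.056.
Standard quotas: North 8.2261, South 12.1568, East 8.1858, West 7.4312.
Lower quotas: North 8, South 12, East 8, West 7 (sum 35, leaving 1 seat).
Remainders in descending order: West 0.4312, North 0.2261, East 0.1858, South 0.1568.
The surplus seat goes to West.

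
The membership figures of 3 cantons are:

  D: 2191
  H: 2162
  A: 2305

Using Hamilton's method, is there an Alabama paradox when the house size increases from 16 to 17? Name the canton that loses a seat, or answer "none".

none

At 16 seats: D 5, H 5, A 6.
At 17 seats: D 6, H 5, A 6.
No canton's allocation decreased.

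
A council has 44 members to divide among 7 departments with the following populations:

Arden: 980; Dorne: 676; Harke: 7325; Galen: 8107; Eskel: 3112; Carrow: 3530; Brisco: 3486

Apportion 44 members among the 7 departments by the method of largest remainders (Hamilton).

Arden=1, Dorne=1, Harke=12, Galen=13, Eskel=5, Carrow=6, Brisco=6

Total 27216; standard divisor 27216/44 ≈ 618.545.
Standard quotas: Arden 1.5844, Dorne 1.0929, Harke 11.8423, Galen 13.1066, Eskel 5.0312, Carrow 5.7069, Brisco 5.6358.
Lower quotas: Arden 1, Dorne 1, Harke 11, Galen 13, Eskel 5, Carrow 5, Brisco 5 (sum 41, leaving 3 seats).
Remainders in descending order: Harke 0.8423, Carrow 0.7069, Brisco 0.6358, Arden 0.5844, Galen 0.1066, Dorne 0.0929, Eskel 0.0312.
The surplus seats go to Harke, Carrow, Brisco.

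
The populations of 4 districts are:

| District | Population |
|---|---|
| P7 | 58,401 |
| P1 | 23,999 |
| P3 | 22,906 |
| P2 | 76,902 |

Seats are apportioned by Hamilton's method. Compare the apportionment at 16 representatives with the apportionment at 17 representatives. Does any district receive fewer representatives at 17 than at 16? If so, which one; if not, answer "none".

At 16 seats: P7 5, P1 2, P3 2, P2 7.
At 17 seats: P7 6, P1 2, P3 2, P2 7.
No district's allocation decreased.

none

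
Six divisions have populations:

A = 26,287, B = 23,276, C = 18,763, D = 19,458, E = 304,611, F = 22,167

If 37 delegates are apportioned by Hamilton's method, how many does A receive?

2

Standard divisor: 414562 ÷ 37 ≈ 11204.378.
Standard quotas: A 2.3461, B 2.0774, C 1.6746, D 1.7366, E 27.1868, F 1.9784.
Lower quotas: A 2, B 2, C 1, D 1, E 27, F 1 (sum 34, leaving 3 seats).
Remainders in descending order: F 0.9784, D 0.7366, C 0.6746, A 0.3461, E 0.1868, B 0.0774.
The surplus seats go to F, D, C.
A receives 2.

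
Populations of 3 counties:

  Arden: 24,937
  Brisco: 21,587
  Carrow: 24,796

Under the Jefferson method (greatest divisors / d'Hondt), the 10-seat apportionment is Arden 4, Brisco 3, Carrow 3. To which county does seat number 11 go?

Priority for the next seat is population ÷ (current seats + 1).
Priorities: Arden 4987.400, Brisco 5396.750, Carrow 6199.000.
Highest priority: Carrow.

Carrow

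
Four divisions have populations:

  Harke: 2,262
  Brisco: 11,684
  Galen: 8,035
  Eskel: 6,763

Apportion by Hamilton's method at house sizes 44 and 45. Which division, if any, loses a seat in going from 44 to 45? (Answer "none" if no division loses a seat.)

At 44 seats: Harke 4, Brisco 18, Galen 12, Eskel 10.
At 45 seats: Harke 3, Brisco 18, Galen 13, Eskel 11.
Harke drops from 4 to 3.

Harke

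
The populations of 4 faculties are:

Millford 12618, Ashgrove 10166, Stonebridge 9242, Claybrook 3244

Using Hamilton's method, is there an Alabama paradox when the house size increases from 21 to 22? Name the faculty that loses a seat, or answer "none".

none

At 21 seats: Millford 8, Ashgrove 6, Stonebridge 5, Claybrook 2.
At 22 seats: Millford 8, Ashgrove 6, Stonebridge 6, Claybrook 2.
No faculty's allocation decreased.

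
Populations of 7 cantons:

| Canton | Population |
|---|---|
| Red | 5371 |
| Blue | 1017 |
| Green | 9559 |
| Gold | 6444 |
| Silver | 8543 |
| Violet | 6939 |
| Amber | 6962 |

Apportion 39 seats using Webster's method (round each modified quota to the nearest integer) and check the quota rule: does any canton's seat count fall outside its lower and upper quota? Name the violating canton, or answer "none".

none

Standard quotas: Red 4.672, Blue 0.885, Green 8.315, Gold 5.605, Silver 7.431, Violet 6.036, Amber 6.056.
Webster allocation: Red 5, Blue 1, Green 8, Gold 6, Silver 7, Violet 6, Amber 6.
Every allocation lies between the lower and upper quota.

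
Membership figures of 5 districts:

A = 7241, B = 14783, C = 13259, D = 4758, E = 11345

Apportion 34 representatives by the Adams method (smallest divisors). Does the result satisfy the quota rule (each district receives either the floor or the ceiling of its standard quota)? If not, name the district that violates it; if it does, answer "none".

none

Standard quotas: A 4.791, B 9.781, C 8.773, D 3.148, E 7.507.
Adams allocation: A 5, B 10, C 9, D 3, E 7.
Every allocation lies between the lower and upper quota.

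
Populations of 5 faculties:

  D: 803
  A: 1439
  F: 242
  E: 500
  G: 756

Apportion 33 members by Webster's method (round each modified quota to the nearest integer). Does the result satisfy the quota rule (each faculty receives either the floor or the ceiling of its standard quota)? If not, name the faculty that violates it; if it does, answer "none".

Standard quotas: D 7.085, A 12.697, F 2.135, E 4.412, G 6.671.
Webster allocation: D 7, A 13, F 2, E 4, G 7.
Every allocation lies between the lower and upper quota.

none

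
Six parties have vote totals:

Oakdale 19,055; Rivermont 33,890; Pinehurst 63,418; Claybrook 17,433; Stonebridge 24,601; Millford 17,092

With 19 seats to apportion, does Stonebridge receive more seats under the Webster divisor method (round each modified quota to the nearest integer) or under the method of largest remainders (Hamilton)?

Webster: Oakdale 2, Rivermont 3, Pinehurst 7, Claybrook 2, Stonebridge 3, Millford 2.
Hamilton: Oakdale 2, Rivermont 4, Pinehurst 7, Claybrook 2, Stonebridge 2, Millford 2.
Stonebridge gets 3 under Webster and 2 under Hamilton.

Webster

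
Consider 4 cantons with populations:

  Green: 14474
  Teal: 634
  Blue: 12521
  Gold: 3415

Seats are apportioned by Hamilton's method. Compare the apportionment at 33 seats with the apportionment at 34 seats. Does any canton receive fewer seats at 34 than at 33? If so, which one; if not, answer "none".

At 33 seats: Green 15, Teal 1, Blue 13, Gold 4.
At 34 seats: Green 16, Teal 0, Blue 14, Gold 4.
Teal drops from 1 to 0.

Teal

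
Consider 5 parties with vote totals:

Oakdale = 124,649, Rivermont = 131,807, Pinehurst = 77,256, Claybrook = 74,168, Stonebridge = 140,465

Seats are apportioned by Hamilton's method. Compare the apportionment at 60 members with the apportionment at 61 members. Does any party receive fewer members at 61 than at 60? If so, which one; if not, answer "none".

At 60 seats: Oakdale 14, Rivermont 14, Pinehurst 9, Claybrook 8, Stonebridge 15.
At 61 seats: Oakdale 14, Rivermont 15, Pinehurst 8, Claybrook 8, Stonebridge 16.
Pinehurst drops from 9 to 8.

Pinehurst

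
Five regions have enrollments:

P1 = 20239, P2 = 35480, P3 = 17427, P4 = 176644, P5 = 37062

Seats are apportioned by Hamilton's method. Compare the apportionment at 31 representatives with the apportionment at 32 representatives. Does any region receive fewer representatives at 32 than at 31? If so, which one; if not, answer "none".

At 31 seats: P1 2, P2 4, P3 2, P4 19, P5 4.
At 32 seats: P1 2, P2 4, P3 2, P4 20, P5 4.
No region's allocation decreased.

none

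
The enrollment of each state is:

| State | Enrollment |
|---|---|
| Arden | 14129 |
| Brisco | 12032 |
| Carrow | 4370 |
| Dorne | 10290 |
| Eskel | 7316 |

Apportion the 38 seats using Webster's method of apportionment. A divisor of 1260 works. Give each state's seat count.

Arden: 11, Brisco: 10, Carrow: 3, Dorne: 8, Eskel: 6

With modified divisor 1260: modified quotas Arden 11.213, Brisco 9.549, Carrow 3.468, Dorne 8.167, Eskel 5.806.
Rounding to the nearest integer: Arden 11, Brisco 10, Carrow 3, Dorne 8, Eskel 6 (total 38).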